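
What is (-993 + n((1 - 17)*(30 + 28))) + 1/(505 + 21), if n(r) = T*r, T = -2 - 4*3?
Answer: 6311475/526 ≈ 11999.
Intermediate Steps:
T = -14 (T = -2 - 12 = -14)
n(r) = -14*r
(-993 + n((1 - 17)*(30 + 28))) + 1/(505 + 21) = (-993 - 14*(1 - 17)*(30 + 28)) + 1/(505 + 21) = (-993 - (-224)*58) + 1/526 = (-993 - 14*(-928)) + 1/526 = (-993 + 12992) + 1/526 = 11999 + 1/526 = 6311475/526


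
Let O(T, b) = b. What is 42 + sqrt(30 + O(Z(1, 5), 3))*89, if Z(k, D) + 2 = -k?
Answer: 42 + 89*sqrt(33) ≈ 553.27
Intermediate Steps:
Z(k, D) = -2 - k
42 + sqrt(30 + O(Z(1, 5), 3))*89 = 42 + sqrt(30 + 3)*89 = 42 + sqrt(33)*89 = 42 + 89*sqrt(33)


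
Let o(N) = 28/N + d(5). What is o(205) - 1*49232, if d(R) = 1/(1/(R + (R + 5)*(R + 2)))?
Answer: -10077157/205 ≈ -49157.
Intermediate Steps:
d(R) = R + (2 + R)*(5 + R) (d(R) = 1/(1/(R + (5 + R)*(2 + R))) = 1/(1/(R + (2 + R)*(5 + R))) = R + (2 + R)*(5 + R))
o(N) = 75 + 28/N (o(N) = 28/N + (10 + 5**2 + 8*5) = 28/N + (10 + 25 + 40) = 28/N + 75 = 75 + 28/N)
o(205) - 1*49232 = (75 + 28/205) - 1*49232 = (75 + 28*(1/205)) - 49232 = (75 + 28/205) - 49232 = 15403/205 - 49232 = -10077157/205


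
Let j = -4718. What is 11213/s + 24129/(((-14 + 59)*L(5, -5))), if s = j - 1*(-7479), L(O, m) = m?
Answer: -7121916/69025 ≈ -103.18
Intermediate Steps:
s = 2761 (s = -4718 - 1*(-7479) = -4718 + 7479 = 2761)
11213/s + 24129/(((-14 + 59)*L(5, -5))) = 11213/2761 + 24129/(((-14 + 59)*(-5))) = 11213*(1/2761) + 24129/((45*(-5))) = 11213/2761 + 24129/(-225) = 11213/2761 + 24129*(-1/225) = 11213/2761 - 2681/25 = -7121916/69025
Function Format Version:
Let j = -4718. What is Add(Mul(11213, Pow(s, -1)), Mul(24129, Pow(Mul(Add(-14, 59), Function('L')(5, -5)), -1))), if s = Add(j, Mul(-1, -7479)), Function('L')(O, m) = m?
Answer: Rational(-7121916, 69025) ≈ -103.18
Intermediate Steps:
s = 2761 (s = Add(-4718, Mul(-1, -7479)) = Add(-4718, 7479) = 2761)
Add(Mul(11213, Pow(s, -1)), Mul(24129, Pow(Mul(Add(-14, 59), Function('L')(5, -5)), -1))) = Add(Mul(11213, Pow(2761, -1)), Mul(24129, Pow(Mul(Add(-14, 59), -5), -1))) = Add(Mul(11213, Rational(1, 2761)), Mul(24129, Pow(Mul(45, -5), -1))) = Add(Rational(11213, 2761), Mul(24129, Pow(-225, -1))) = Add(Rational(11213, 2761), Mul(24129, Rational(-1, 225))) = Add(Rational(11213, 2761), Rational(-2681, 25)) = Rational(-7121916, 69025)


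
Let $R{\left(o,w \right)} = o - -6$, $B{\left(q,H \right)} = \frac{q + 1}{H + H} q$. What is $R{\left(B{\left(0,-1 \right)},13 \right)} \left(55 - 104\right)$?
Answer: $-294$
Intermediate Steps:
$B{\left(q,H \right)} = \frac{q \left(1 + q\right)}{2 H}$ ($B{\left(q,H \right)} = \frac{1 + q}{2 H} q = \frac{q \left(1 + q\right)}{2 H}$)
$R{\left(o,w \right)} = 6 + o$ ($R{\left(o,w \right)} = o + 6 = 6 + o$)
$R{\left(B{\left(0,-1 \right)},13 \right)} \left(55 - 104\right) = \left(6 + \frac{1}{2} \cdot 0 \frac{1}{-1} \left(1 + 0\right)\right) \left(55 - 104\right) = \left(6 + \frac{1}{2} \cdot 0 \left(-1\right) 1\right) \left(-49\right) = \left(6 + 0\right) \left(-49\right) = 6 \left(-49\right) = -294$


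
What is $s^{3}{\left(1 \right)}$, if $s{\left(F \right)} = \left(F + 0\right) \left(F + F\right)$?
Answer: $8$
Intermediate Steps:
$s{\left(F \right)} = 2 F^{2}$ ($s{\left(F \right)} = F 2 F = 2 F^{2}$)
$s^{3}{\left(1 \right)} = \left(2 \cdot 1^{2}\right)^{3} = \left(2 \cdot 1\right)^{3} = 2^{3} = 8$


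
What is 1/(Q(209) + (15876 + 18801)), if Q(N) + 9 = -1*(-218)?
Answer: 1/34886 ≈ 2.8665e-5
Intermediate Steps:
Q(N) = 209 (Q(N) = -9 - 1*(-218) = -9 + 218 = 209)
1/(Q(209) + (15876 + 18801)) = 1/(209 + (15876 + 18801)) = 1/(209 + 34677) = 1/34886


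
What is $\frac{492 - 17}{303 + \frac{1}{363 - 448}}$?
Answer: $\frac{40375}{25754} \approx 1.5677$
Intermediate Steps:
$\frac{492 - 17}{303 + \frac{1}{363 - 448}} = \frac{475}{303 + \frac{1}{-85}} = \frac{475}{303 - \frac{1}{85}} = \frac{475}{\frac{25754}{85}} = 475 \cdot \frac{85}{25754} = \frac{40375}{25754}$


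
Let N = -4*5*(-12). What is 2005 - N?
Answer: 1765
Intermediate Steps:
N = 240 (N = -20*(-12) = 240)
2005 - N = 2005 - 1*240 = 2005 - 240 = 1765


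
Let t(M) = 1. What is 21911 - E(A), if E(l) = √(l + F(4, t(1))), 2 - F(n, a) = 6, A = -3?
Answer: 21911 - I*√7 ≈ 21911.0 - 2.6458*I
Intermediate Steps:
F(n, a) = -4 (F(n, a) = 2 - 1*6 = 2 - 6 = -4)
E(l) = √(-4 + l) (E(l) = √(l - 4) = √(-4 + l))
21911 - E(A) = 21911 - √(-4 - 3) = 21911 - √(-7) = 21911 - I*√7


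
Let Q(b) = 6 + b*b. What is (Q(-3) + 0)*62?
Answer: 930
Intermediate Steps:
Q(b) = 6 + b**2
(Q(-3) + 0)*62 = ((6 + (-3)**2) + 0)*62 = ((6 + 9) + 0)*62 = (15 + 0)*62 = 15*62 = 930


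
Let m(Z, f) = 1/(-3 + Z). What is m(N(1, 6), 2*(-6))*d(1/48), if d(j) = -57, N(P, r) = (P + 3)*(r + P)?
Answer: -57/25 ≈ -2.2800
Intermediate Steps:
N(P, r) = (3 + P)*(P + r)
m(N(1, 6), 2*(-6))*d(1/48) = -57/(-3 + (1² + 3*1 + 3*6 + 1*6)) = -57/(-3 + (1 + 3 + 18 + 6)) = -57/(-3 + 28) = -57/25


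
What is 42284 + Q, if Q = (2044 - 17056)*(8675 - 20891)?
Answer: 183428876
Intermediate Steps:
Q = 183386592 (Q = -15012*(-12216) = 183386592)
42284 + Q = 42284 + 183386592 = 183428876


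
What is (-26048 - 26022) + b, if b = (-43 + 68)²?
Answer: -51445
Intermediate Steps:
b = 625 (b = 25² = 625)
(-26048 - 26022) + b = (-26048 - 26022) + 625 = -52070 + 625 = -51445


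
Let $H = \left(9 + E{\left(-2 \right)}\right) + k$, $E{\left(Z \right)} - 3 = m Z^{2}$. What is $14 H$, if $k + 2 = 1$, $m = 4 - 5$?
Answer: $98$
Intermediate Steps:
$m = -1$
$k = -1$ ($k = -2 + 1 = -1$)
$E{\left(Z \right)} = 3 - Z^{2}$
$H = 7$ ($H = \left(9 + \left(3 - \left(-2\right)^{2}\right)\right) - 1 = \left(9 + \left(3 - 4\right)\right) - 1 = \left(9 - 1\right) - 1 = 8 - 1 = 7$)
$14 H = 14 \cdot 7 = 98$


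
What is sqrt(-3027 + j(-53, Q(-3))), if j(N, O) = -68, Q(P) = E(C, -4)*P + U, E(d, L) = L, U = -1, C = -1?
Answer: I*sqrt(3095) ≈ 55.633*I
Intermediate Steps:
Q(P) = -1 - 4*P (Q(P) = -4*P - 1 = -1 - 4*P)
sqrt(-3027 + j(-53, Q(-3))) = sqrt(-3027 - 68) = sqrt(-3095) = I*sqrt(3095)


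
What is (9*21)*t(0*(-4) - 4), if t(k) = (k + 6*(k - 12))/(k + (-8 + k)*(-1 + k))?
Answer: -675/2 ≈ -337.50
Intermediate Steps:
t(k) = (-72 + 7*k)/(k + (-1 + k)*(-8 + k)) (t(k) = (k + 6*(-12 + k))/(k + (-1 + k)*(-8 + k)) = (k + (-72 + 6*k))/(k + (-1 + k)*(-8 + k)) = (-72 + 7*k)/(k + (-1 + k)*(-8 + k)))
(9*21)*t(0*(-4) - 4) = (9*21)*((-72 + 7*(0*(-4) - 4))/(8 + (0*(-4) - 4)² - 8*(0*(-4) - 4))) = 189*((-72 + 7*(0 - 4))/(8 + (0 - 4)² - 8*(0 - 4))) = 189*((-72 + 7*(-4))/(8 + (-4)² - 8*(-4))) = 189*((-72 - 28)/(8 + 16 + 32)) = 189*(-100/56) = 189*((1/56)*(-100)) = 189*(-25/14) = -675/2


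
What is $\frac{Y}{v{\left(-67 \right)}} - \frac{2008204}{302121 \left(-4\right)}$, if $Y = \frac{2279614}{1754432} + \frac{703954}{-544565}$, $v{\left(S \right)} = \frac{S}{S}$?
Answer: $\frac{240790859874558851}{144323543410935840} \approx 1.6684$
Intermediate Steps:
$v{\left(S \right)} = 1$
$Y = \frac{3179286891}{477701131040}$ ($Y = 2279614 \cdot \frac{1}{1754432} + 703954 \left(- \frac{1}{544565}\right) = \frac{1139807}{877216} - \frac{703954}{544565} = \frac{3179286891}{477701131040} \approx 0.0066554$)
$\frac{Y}{v{\left(-67 \right)}} - \frac{2008204}{302121 \left(-4\right)} = \frac{3179286891}{477701131040 \cdot 1} - \frac{2008204}{302121 \left(-4\right)} = \frac{3179286891}{477701131040} \cdot 1 - \frac{2008204}{-1208484} = \frac{3179286891}{477701131040} - - \frac{502051}{302121} = \frac{3179286891}{477701131040} + \frac{502051}{302121} = \frac{240790859874558851}{144323543410935840}$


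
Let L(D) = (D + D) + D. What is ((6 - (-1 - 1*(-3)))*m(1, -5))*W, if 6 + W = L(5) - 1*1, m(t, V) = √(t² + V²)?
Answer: 32*√26 ≈ 163.17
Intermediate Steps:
L(D) = 3*D (L(D) = 2*D + D = 3*D)
m(t, V) = √(V² + t²)
W = 8 (W = -6 + (3*5 - 1*1) = -6 + (15 - 1) = -6 + 14 = 8)
((6 - (-1 - 1*(-3)))*m(1, -5))*W = ((6 - (-1 - 1*(-3)))*√((-5)² + 1²))*8 = ((6 - (-1 + 3))*√(25 + 1))*8 = ((6 - 1*2)*√26)*8 = ((6 - 2)*√26)*8 = (4*√26)*8 = 32*√26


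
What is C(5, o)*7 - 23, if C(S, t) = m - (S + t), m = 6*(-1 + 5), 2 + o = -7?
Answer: 173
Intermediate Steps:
o = -9 (o = -2 - 7 = -9)
m = 24 (m = 6*4 = 24)
C(S, t) = 24 - S - t (C(S, t) = 24 - (S + t) = 24 + (-S - t) = 24 - S - t)
C(5, o)*7 - 23 = (24 - 1*5 - 1*(-9))*7 - 23 = (24 - 5 + 9)*7 - 23 = 28*7 - 23 = 196 - 23 = 173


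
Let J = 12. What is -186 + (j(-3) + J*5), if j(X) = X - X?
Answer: -126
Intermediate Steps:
j(X) = 0
-186 + (j(-3) + J*5) = -186 + (0 + 12*5) = -186 + (0 + 60) = -186 + 60 = -126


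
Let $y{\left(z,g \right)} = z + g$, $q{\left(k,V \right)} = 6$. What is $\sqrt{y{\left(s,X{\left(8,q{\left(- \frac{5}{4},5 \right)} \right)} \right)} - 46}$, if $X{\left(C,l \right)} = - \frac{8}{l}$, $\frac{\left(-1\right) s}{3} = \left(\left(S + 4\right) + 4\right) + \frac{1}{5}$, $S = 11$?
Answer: $\frac{i \sqrt{23610}}{15} \approx 10.244 i$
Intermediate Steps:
$s = - \frac{288}{5}$ ($s = - 3 \left(\left(\left(11 + 4\right) + 4\right) + \frac{1}{5}\right) = - 3 \left(\left(15 + 4\right) + \frac{1}{5}\right) = - 3 \left(19 + \frac{1}{5}\right) = \left(-3\right) \frac{96}{5} = - \frac{288}{5} \approx -57.6$)
$y{\left(z,g \right)} = g + z$
$\sqrt{y{\left(s,X{\left(8,q{\left(- \frac{5}{4},5 \right)} \right)} \right)} - 46} = \sqrt{\left(- \frac{8}{6} - \frac{288}{5}\right) - 46} = \sqrt{\left(\left(-8\right) \frac{1}{6} - \frac{288}{5}\right) - 46} = \sqrt{\left(- \frac{4}{3} - \frac{288}{5}\right) - 46} = \sqrt{- \frac{884}{15} - 46} = \sqrt{- \frac{1574}{15}} = \frac{i \sqrt{23610}}{15}$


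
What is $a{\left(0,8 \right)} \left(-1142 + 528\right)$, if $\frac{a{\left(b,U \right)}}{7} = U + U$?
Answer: $-68768$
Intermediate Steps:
$a{\left(b,U \right)} = 14 U$ ($a{\left(b,U \right)} = 7 \left(U + U\right) = 7 \cdot 2 U = 14 U$)
$a{\left(0,8 \right)} \left(-1142 + 528\right) = 14 \cdot 8 \left(-1142 + 528\right) = 112 \left(-614\right) = -68768$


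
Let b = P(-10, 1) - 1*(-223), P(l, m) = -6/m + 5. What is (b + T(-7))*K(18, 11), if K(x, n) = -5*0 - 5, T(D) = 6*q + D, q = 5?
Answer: -1225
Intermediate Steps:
T(D) = 30 + D (T(D) = 6*5 + D = 30 + D)
K(x, n) = -5 (K(x, n) = 0 - 5 = -5)
P(l, m) = 5 - 6/m
b = 222 (b = (5 - 6/1) - 1*(-223) = (5 - 6*1) + 223 = (5 - 6) + 223 = -1 + 223 = 222)
(b + T(-7))*K(18, 11) = (222 + (30 - 7))*(-5) = (222 + 23)*(-5) = 245*(-5) = -1225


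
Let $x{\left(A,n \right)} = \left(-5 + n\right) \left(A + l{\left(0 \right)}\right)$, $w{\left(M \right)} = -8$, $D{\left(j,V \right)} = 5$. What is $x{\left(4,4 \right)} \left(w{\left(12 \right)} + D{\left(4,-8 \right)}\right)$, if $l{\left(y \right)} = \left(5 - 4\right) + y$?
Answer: $15$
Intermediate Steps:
$l{\left(y \right)} = 1 + y$
$x{\left(A,n \right)} = \left(1 + A\right) \left(-5 + n\right)$ ($x{\left(A,n \right)} = \left(-5 + n\right) \left(A + \left(1 + 0\right)\right) = \left(-5 + n\right) \left(A + 1\right) = \left(-5 + n\right) \left(1 + A\right) = \left(1 + A\right) \left(-5 + n\right)$)
$x{\left(4,4 \right)} \left(w{\left(12 \right)} + D{\left(4,-8 \right)}\right) = \left(-5 + 4 - 20 + 4 \cdot 4\right) \left(-8 + 5\right) = \left(-5 + 4 - 20 + 16\right) \left(-3\right) = \left(-5\right) \left(-3\right) = 15$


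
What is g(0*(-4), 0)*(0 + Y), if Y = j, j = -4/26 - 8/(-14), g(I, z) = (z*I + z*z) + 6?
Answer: 228/91 ≈ 2.5055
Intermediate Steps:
g(I, z) = 6 + z**2 + I*z (g(I, z) = (I*z + z**2) + 6 = (z**2 + I*z) + 6 = 6 + z**2 + I*z)
j = 38/91 (j = -4*1/26 - 8*(-1/14) = -2/13 + 4/7 = 38/91 ≈ 0.41758)
Y = 38/91 ≈ 0.41758
g(0*(-4), 0)*(0 + Y) = (6 + 0**2 + (0*(-4))*0)*(0 + 38/91) = (6 + 0 + 0*0)*(38/91) = (6 + 0 + 0)*(38/91) = 6*(38/91) = 228/91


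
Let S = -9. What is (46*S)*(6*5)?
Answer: -12420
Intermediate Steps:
(46*S)*(6*5) = (46*(-9))*(6*5) = -414*30 = -12420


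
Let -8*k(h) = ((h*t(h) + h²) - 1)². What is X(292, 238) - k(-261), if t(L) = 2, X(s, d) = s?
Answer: 1142372985/2 ≈ 5.7119e+8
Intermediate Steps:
k(h) = -(-1 + h² + 2*h)²/8 (k(h) = -((h*2 + h²) - 1)²/8 = -((2*h + h²) - 1)²/8 = -((h² + 2*h) - 1)²/8 = -(-1 + h² + 2*h)²/8)
X(292, 238) - k(-261) = 292 - (-1)*(-1 + (-261)² + 2*(-261))²/8 = 292 - (-1)*(-1 + 68121 - 522)²/8 = 292 - (-1)*67598²/8 = 292 - (-1)*4569489604/8 = 292 - 1*(-1142372401/2) = 292 + 1142372401/2 = 1142372985/2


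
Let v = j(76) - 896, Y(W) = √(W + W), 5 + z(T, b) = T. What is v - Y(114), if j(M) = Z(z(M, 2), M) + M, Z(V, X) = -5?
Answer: -825 - 2*√57 ≈ -840.10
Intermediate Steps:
z(T, b) = -5 + T
Y(W) = √2*√W (Y(W) = √(2*W) = √2*√W)
j(M) = -5 + M
v = -825 (v = (-5 + 76) - 896 = 71 - 896 = -825)
v - Y(114) = -825 - √2*√114 = -825 - 2*√57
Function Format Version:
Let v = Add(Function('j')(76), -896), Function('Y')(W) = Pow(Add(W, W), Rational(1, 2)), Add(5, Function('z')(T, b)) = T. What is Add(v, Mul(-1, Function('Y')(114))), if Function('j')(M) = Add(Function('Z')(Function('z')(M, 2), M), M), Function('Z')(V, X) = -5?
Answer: Add(-825, Mul(-2, Pow(57, Rational(1, 2)))) ≈ -840.10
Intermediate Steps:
Function('z')(T, b) = Add(-5, T)
Function('Y')(W) = Mul(Pow(2, Rational(1, 2)), Pow(W, Rational(1, 2))) (Function('Y')(W) = Pow(Mul(2, W), Rational(1, 2)) = Mul(Pow(2, Rational(1, 2)), Pow(W, Rational(1, 2))))
Function('j')(M) = Add(-5, M)
v = -825 (v = Add(Add(-5, 76), -896) = Add(71, -896) = -825)
Add(v, Mul(-1, Function('Y')(114))) = Add(-825, Mul(-1, Mul(Pow(2, Rational(1, 2)), Pow(114, Rational(1, 2))))) = Add(-825, Mul(-1, Mul(2, Pow(57, Rational(1, 2))))) = Add(-825, Mul(-2, Pow(57, Rational(1, 2))))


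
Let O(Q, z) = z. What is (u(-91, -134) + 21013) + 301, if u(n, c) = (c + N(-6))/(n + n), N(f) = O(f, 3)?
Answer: 3879279/182 ≈ 21315.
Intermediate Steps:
N(f) = 3
u(n, c) = (3 + c)/(2*n) (u(n, c) = (c + 3)/(n + n) = (3 + c)/((2*n)) = (3 + c)*(1/(2*n)) = (3 + c)/(2*n))
(u(-91, -134) + 21013) + 301 = ((1/2)*(3 - 134)/(-91) + 21013) + 301 = ((1/2)*(-1/91)*(-131) + 21013) + 301 = (131/182 + 21013) + 301 = 3824497/182 + 301 = 3879279/182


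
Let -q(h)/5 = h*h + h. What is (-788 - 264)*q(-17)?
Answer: 1430720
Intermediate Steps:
q(h) = -5*h - 5*h² (q(h) = -5*(h*h + h) = -5*(h² + h) = -5*(h + h²) = -5*h - 5*h²)
(-788 - 264)*q(-17) = (-788 - 264)*(-5*(-17)*(1 - 17)) = -(-5260)*(-17)*(-16) = -1052*(-1360) = 1430720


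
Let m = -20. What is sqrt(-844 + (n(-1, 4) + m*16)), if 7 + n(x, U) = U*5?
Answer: I*sqrt(1151) ≈ 33.926*I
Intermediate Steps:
n(x, U) = -7 + 5*U (n(x, U) = -7 + U*5 = -7 + 5*U)
sqrt(-844 + (n(-1, 4) + m*16)) = sqrt(-844 + ((-7 + 5*4) - 20*16)) = sqrt(-844 + ((-7 + 20) - 320)) = sqrt(-844 + (13 - 320)) = sqrt(-844 - 307) = sqrt(-1151) = I*sqrt(1151)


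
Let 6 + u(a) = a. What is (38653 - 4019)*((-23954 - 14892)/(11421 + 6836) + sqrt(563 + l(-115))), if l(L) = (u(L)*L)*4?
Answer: -1345392364/18257 + 103902*sqrt(6247) ≈ 8.1385e+6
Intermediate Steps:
u(a) = -6 + a
l(L) = 4*L*(-6 + L) (l(L) = ((-6 + L)*L)*4 = (L*(-6 + L))*4 = 4*L*(-6 + L))
(38653 - 4019)*((-23954 - 14892)/(11421 + 6836) + sqrt(563 + l(-115))) = (38653 - 4019)*((-23954 - 14892)/(11421 + 6836) + sqrt(563 + 4*(-115)*(-6 - 115))) = 34634*(-38846/18257 + sqrt(563 + 4*(-115)*(-121))) = 34634*(-38846*1/18257 + sqrt(563 + 55660)) = 34634*(-38846/18257 + sqrt(56223)) = 34634*(-38846/18257 + 3*sqrt(6247)) = -1345392364/18257 + 103902*sqrt(6247)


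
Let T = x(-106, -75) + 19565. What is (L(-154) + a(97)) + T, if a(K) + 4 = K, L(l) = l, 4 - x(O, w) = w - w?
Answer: 19508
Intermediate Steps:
x(O, w) = 4 (x(O, w) = 4 - (w - w) = 4 - 1*0 = 4 + 0 = 4)
a(K) = -4 + K
T = 19569 (T = 4 + 19565 = 19569)
(L(-154) + a(97)) + T = (-154 + (-4 + 97)) + 19569 = (-154 + 93) + 19569 = -61 + 19569 = 19508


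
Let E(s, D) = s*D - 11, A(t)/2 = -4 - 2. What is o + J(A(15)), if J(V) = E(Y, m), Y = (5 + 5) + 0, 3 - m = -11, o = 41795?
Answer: 41924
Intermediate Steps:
A(t) = -12 (A(t) = 2*(-4 - 2) = 2*(-6) = -12)
m = 14 (m = 3 - 1*(-11) = 3 + 11 = 14)
Y = 10 (Y = 10 + 0 = 10)
E(s, D) = -11 + D*s (E(s, D) = D*s - 11 = -11 + D*s)
J(V) = 129 (J(V) = -11 + 14*10 = -11 + 140 = 129)
o + J(A(15)) = 41795 + 129 = 41924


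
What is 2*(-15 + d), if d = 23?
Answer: 16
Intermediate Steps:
2*(-15 + d) = 2*(-15 + 23) = 2*8 = 16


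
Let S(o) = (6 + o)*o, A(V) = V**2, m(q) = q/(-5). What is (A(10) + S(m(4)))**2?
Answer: 5740816/625 ≈ 9185.3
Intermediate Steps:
m(q) = -q/5 (m(q) = q*(-1/5) = -q/5)
S(o) = o*(6 + o)
(A(10) + S(m(4)))**2 = (10**2 + (-1/5*4)*(6 - 1/5*4))**2 = (100 - 4*(6 - 4/5)/5)**2 = (100 - 4/5*26/5)**2 = (100 - 104/25)**2 = (2396/25)**2 = 5740816/625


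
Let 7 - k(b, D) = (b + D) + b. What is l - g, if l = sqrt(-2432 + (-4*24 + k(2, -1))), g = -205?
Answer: 205 + 2*I*sqrt(631) ≈ 205.0 + 50.239*I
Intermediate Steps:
k(b, D) = 7 - D - 2*b (k(b, D) = 7 - ((b + D) + b) = 7 - ((D + b) + b) = 7 - (D + 2*b) = 7 + (-D - 2*b) = 7 - D - 2*b)
l = 2*I*sqrt(631) (l = sqrt(-2432 + (-4*24 + (7 - 1*(-1) - 2*2))) = sqrt(-2432 + (-96 + (7 + 1 - 4))) = sqrt(-2432 + (-96 + 4)) = sqrt(-2432 - 92) = sqrt(-2524) = 2*I*sqrt(631) ≈ 50.239*I)
l - g = 2*I*sqrt(631) - 1*(-205) = 2*I*sqrt(631) + 205 = 205 + 2*I*sqrt(631)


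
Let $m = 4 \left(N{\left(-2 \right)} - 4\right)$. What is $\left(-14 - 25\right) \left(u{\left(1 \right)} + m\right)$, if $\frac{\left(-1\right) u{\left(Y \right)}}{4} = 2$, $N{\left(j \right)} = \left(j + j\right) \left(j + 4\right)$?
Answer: $2184$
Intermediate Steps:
$N{\left(j \right)} = 2 j \left(4 + j\right)$
$u{\left(Y \right)} = -8$ ($u{\left(Y \right)} = \left(-4\right) 2 = -8$)
$m = -48$ ($m = 4 \left(2 \left(-2\right) \left(4 - 2\right) - 4\right) = 4 \left(2 \left(-2\right) 2 - 4\right) = 4 \left(-8 - 4\right) = 4 \left(-12\right) = -48$)
$\left(-14 - 25\right) \left(u{\left(1 \right)} + m\right) = \left(-14 - 25\right) \left(-8 - 48\right) = \left(-14 - 25\right) \left(-56\right) = \left(-39\right) \left(-56\right) = 2184$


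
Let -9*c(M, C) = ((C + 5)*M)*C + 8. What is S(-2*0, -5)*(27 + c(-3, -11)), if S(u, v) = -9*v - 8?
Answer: 16021/9 ≈ 1780.1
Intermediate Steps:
c(M, C) = -8/9 - C*M*(5 + C)/9 (c(M, C) = -(((C + 5)*M)*C + 8)/9 = -(((5 + C)*M)*C + 8)/9 = -((M*(5 + C))*C + 8)/9 = -(C*M*(5 + C) + 8)/9 = -(8 + C*M*(5 + C))/9 = -8/9 - C*M*(5 + C)/9)
S(u, v) = -8 - 9*v
S(-2*0, -5)*(27 + c(-3, -11)) = (-8 - 9*(-5))*(27 + (-8/9 - 5/9*(-11)*(-3) - ⅑*(-3)*(-11)²)) = (-8 + 45)*(27 + (-8/9 - 55/3 - ⅑*(-3)*121)) = 37*(27 + (-8/9 - 55/3 + 121/3)) = 37*(27 + 190/9) = 37*(433/9) = 16021/9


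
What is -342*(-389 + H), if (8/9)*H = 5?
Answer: 524457/4 ≈ 1.3111e+5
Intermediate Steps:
H = 45/8 (H = (9/8)*5 = 45/8 ≈ 5.6250)
-342*(-389 + H) = -342*(-389 + 45/8) = -342*(-3067/8) = 524457/4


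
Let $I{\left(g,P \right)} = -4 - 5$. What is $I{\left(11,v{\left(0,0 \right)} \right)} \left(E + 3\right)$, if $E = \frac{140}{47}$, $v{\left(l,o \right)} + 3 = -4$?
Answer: $- \frac{2529}{47} \approx -53.809$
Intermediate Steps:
$v{\left(l,o \right)} = -7$ ($v{\left(l,o \right)} = -3 - 4 = -7$)
$I{\left(g,P \right)} = -9$
$E = \frac{140}{47}$ ($E = 140 \cdot \frac{1}{47} = \frac{140}{47} \approx 2.9787$)
$I{\left(11,v{\left(0,0 \right)} \right)} \left(E + 3\right) = - 9 \left(\frac{140}{47} + 3\right) = \left(-9\right) \frac{281}{47} = - \frac{2529}{47}$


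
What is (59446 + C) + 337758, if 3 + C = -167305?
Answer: 229896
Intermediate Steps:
C = -167308 (C = -3 - 167305 = -167308)
(59446 + C) + 337758 = (59446 - 167308) + 337758 = -107862 + 337758 = 229896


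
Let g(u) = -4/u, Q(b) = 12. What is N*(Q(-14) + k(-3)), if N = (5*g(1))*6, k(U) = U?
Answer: -1080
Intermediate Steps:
N = -120 (N = (5*(-4/1))*6 = (5*(-4*1))*6 = (5*(-4))*6 = -20*6 = -120)
N*(Q(-14) + k(-3)) = -120*(12 - 3) = -120*9 = -1080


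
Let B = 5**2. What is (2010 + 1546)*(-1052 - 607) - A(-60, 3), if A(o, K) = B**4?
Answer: -6290029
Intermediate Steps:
B = 25
A(o, K) = 390625 (A(o, K) = 25**4 = 390625)
(2010 + 1546)*(-1052 - 607) - A(-60, 3) = (2010 + 1546)*(-1052 - 607) - 1*390625 = 3556*(-1659) - 390625 = -5899404 - 390625 = -6290029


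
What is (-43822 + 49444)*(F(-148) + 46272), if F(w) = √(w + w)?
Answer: 260141184 + 11244*I*√74 ≈ 2.6014e+8 + 96725.0*I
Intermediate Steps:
F(w) = √2*√w (F(w) = √(2*w) = √2*√w)
(-43822 + 49444)*(F(-148) + 46272) = (-43822 + 49444)*(√2*√(-148) + 46272) = 5622*(√2*(2*I*√37) + 46272) = 5622*(2*I*√74 + 46272) = 5622*(46272 + 2*I*√74) = 260141184 + 11244*I*√74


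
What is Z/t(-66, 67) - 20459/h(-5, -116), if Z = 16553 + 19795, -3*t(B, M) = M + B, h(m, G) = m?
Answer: -524761/5 ≈ -1.0495e+5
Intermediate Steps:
t(B, M) = -B/3 - M/3 (t(B, M) = -(M + B)/3 = -(B + M)/3 = -B/3 - M/3)
Z = 36348
Z/t(-66, 67) - 20459/h(-5, -116) = 36348/(-1/3*(-66) - 1/3*67) - 20459/(-5) = 36348/(22 - 67/3) - 20459*(-1/5) = 36348/(-1/3) + 20459/5 = 36348*(-3) + 20459/5 = -109044 + 20459/5 = -524761/5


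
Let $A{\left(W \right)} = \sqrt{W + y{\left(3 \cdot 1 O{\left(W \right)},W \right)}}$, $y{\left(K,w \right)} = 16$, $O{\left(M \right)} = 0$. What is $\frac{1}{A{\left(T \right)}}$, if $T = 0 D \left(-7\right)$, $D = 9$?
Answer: $\frac{1}{4} \approx 0.25$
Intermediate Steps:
$T = 0$ ($T = 0 \cdot 9 \left(-7\right) = 0 \left(-7\right) = 0$)
$A{\left(W \right)} = \sqrt{16 + W}$ ($A{\left(W \right)} = \sqrt{W + 16} = \sqrt{16 + W}$)
$\frac{1}{A{\left(T \right)}} = \frac{1}{\sqrt{16 + 0}} = \frac{1}{\sqrt{16}} = \frac{1}{4}$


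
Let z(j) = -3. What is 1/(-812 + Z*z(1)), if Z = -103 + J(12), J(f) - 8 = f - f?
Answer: -1/527 ≈ -0.0018975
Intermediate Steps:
J(f) = 8 (J(f) = 8 + (f - f) = 8 + 0 = 8)
Z = -95 (Z = -103 + 8 = -95)
1/(-812 + Z*z(1)) = 1/(-812 - 95*(-3)) = 1/(-812 + 285) = 1/(-527) = -1/527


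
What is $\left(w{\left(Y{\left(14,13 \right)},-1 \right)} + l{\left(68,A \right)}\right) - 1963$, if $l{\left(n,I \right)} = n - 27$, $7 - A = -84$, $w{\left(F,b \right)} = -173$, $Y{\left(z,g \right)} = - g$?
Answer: $-2095$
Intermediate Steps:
$A = 91$ ($A = 7 - -84 = 7 + 84 = 91$)
$l{\left(n,I \right)} = -27 + n$
$\left(w{\left(Y{\left(14,13 \right)},-1 \right)} + l{\left(68,A \right)}\right) - 1963 = \left(-173 + \left(-27 + 68\right)\right) - 1963 = \left(-173 + 41\right) - 1963 = -132 - 1963 = -2095$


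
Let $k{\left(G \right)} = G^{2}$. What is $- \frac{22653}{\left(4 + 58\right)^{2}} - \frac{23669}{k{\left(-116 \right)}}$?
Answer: $- \frac{98950601}{12931216} \approx -7.6521$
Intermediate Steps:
$- \frac{22653}{\left(4 + 58\right)^{2}} - \frac{23669}{k{\left(-116 \right)}} = - \frac{22653}{\left(4 + 58\right)^{2}} - \frac{23669}{\left(-116\right)^{2}} = - \frac{22653}{62^{2}} - \frac{23669}{13456} = - \frac{22653}{3844} - \frac{23669}{13456} = - \frac{98950601}{12931216}$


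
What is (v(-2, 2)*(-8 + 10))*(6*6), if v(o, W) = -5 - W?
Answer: -504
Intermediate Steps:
(v(-2, 2)*(-8 + 10))*(6*6) = ((-5 - 1*2)*(-8 + 10))*(6*6) = ((-5 - 2)*2)*36 = -7*2*36 = -14*36 = -504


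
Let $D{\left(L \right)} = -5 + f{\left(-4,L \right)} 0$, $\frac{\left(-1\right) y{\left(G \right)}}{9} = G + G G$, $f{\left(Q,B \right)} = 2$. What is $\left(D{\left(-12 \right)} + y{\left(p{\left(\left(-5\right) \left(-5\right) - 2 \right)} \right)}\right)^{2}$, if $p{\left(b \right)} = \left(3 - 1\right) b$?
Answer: $378808369$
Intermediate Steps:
$p{\left(b \right)} = 2 b$
$y{\left(G \right)} = - 9 G - 9 G^{2}$ ($y{\left(G \right)} = - 9 \left(G + G G\right) = - 9 \left(G + G^{2}\right) = - 9 G - 9 G^{2}$)
$D{\left(L \right)} = -5$ ($D{\left(L \right)} = -5 + 2 \cdot 0 = -5 + 0 = -5$)
$\left(D{\left(-12 \right)} + y{\left(p{\left(\left(-5\right) \left(-5\right) - 2 \right)} \right)}\right)^{2} = \left(-5 - 9 \cdot 2 \left(\left(-5\right) \left(-5\right) - 2\right) \left(1 + 2 \left(\left(-5\right) \left(-5\right) - 2\right)\right)\right)^{2} = \left(-5 - 9 \cdot 2 \left(25 - 2\right) \left(1 + 2 \left(25 - 2\right)\right)\right)^{2} = \left(-5 - 9 \cdot 2 \cdot 23 \left(1 + 2 \cdot 23\right)\right)^{2} = \left(-5 - 414 \left(1 + 46\right)\right)^{2} = \left(-5 - 414 \cdot 47\right)^{2} = \left(-5 - 19458\right)^{2} = \left(-19463\right)^{2} = 378808369$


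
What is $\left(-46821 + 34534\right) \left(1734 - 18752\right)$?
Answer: $209100166$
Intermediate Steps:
$\left(-46821 + 34534\right) \left(1734 - 18752\right) = \left(-12287\right) \left(-17018\right) = 209100166$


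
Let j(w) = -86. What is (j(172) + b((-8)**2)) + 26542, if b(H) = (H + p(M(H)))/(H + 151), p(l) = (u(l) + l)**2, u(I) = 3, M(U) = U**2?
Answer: 4497981/43 ≈ 1.0460e+5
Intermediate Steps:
p(l) = (3 + l)**2
b(H) = (H + (3 + H**2)**2)/(151 + H) (b(H) = (H + (3 + H**2)**2)/(H + 151) = (H + (3 + H**2)**2)/(151 + H))
(j(172) + b((-8)**2)) + 26542 = (-86 + ((-8)**2 + (3 + ((-8)**2)**2)**2)/(151 + (-8)**2)) + 26542 = (-86 + (64 + (3 + 64**2)**2)/(151 + 64)) + 26542 = (-86 + (64 + (3 + 4096)**2)/215) + 26542 = (-86 + (64 + 4099**2)/215) + 26542 = (-86 + (64 + 16801801)/215) + 26542 = (-86 + (1/215)*16801865) + 26542 = (-86 + 3360373/43) + 26542 = 3356675/43 + 26542 = 4497981/43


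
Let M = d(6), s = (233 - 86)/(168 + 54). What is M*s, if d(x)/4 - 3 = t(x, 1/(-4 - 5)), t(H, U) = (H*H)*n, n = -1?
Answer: -3234/37 ≈ -87.405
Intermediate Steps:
s = 49/74 (s = 147/222 = 147*(1/222) = 49/74 ≈ 0.66216)
t(H, U) = -H² (t(H, U) = (H*H)*(-1) = H²*(-1) = -H²)
d(x) = 12 - 4*x² (d(x) = 12 + 4*(-x²) = 12 - 4*x²)
M = -132 (M = 12 - 4*6² = 12 - 4*36 = 12 - 144 = -132)
M*s = -132*49/74 = -3234/37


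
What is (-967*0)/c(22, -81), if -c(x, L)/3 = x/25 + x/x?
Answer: 0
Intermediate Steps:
c(x, L) = -3 - 3*x/25 (c(x, L) = -3*(x/25 + x/x) = -3*(x*(1/25) + 1) = -3*(x/25 + 1) = -3*(1 + x/25) = -3 - 3*x/25)
(-967*0)/c(22, -81) = (-967*0)/(-3 - 3/25*22) = 0/(-3 - 66/25) = 0/(-141/25) = 0*(-25/141) = 0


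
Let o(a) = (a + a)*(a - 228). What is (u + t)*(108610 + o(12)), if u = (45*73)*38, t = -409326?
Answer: -29424283296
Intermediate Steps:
u = 124830 (u = 3285*38 = 124830)
o(a) = 2*a*(-228 + a) (o(a) = (2*a)*(-228 + a) = 2*a*(-228 + a))
(u + t)*(108610 + o(12)) = (124830 - 409326)*(108610 + 2*12*(-228 + 12)) = -284496*(108610 + 2*12*(-216)) = -284496*(108610 - 5184) = -284496*103426 = -29424283296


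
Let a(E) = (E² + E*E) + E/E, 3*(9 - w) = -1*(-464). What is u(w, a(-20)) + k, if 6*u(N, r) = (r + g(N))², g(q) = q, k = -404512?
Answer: -8989246/27 ≈ -3.3294e+5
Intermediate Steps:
w = -437/3 (w = 9 - (-1)*(-464)/3 = 9 - ⅓*464 = 9 - 464/3 = -437/3 ≈ -145.67)
a(E) = 1 + 2*E² (a(E) = (E² + E²) + 1 = 2*E² + 1 = 1 + 2*E²)
u(N, r) = (N + r)²/6 (u(N, r) = (r + N)²/6 = (N + r)²/6)
u(w, a(-20)) + k = (-437/3 + (1 + 2*(-20)²))²/6 - 404512 = (-437/3 + (1 + 2*400))²/6 - 404512 = (-437/3 + (1 + 800))²/6 - 404512 = (-437/3 + 801)²/6 - 404512 = (1966/3)²/6 - 404512 = (⅙)*(3865156/9) - 404512 = 1932578/27 - 404512 = -8989246/27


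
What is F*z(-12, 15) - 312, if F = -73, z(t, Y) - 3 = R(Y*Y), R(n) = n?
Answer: -16956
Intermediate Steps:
z(t, Y) = 3 + Y**2 (z(t, Y) = 3 + Y*Y = 3 + Y**2)
F*z(-12, 15) - 312 = -73*(3 + 15**2) - 312 = -73*(3 + 225) - 312 = -73*228 - 312 = -16644 - 312 = -16956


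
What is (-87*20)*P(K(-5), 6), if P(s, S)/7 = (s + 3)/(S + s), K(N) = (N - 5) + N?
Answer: -16240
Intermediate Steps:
K(N) = -5 + 2*N (K(N) = (-5 + N) + N = -5 + 2*N)
P(s, S) = 7*(3 + s)/(S + s) (P(s, S) = 7*((s + 3)/(S + s)) = 7*((3 + s)/(S + s)) = 7*(3 + s)/(S + s))
(-87*20)*P(K(-5), 6) = (-87*20)*(7*(3 + (-5 + 2*(-5)))/(6 + (-5 + 2*(-5)))) = -12180*(3 + (-5 - 10))/(6 + (-5 - 10)) = -12180*(3 - 15)/(6 - 15) = -12180*(-12)/(-9) = -12180*(-1)*(-12)/9 = -1740*28/3 = -16240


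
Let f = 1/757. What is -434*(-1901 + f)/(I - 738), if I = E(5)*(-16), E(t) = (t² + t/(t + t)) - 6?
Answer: -44610736/56775 ≈ -785.75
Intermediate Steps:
f = 1/757 ≈ 0.0013210
E(t) = -11/2 + t² (E(t) = (t² + t/((2*t))) - 6 = (t² + (1/(2*t))*t) - 6 = (t² + ½) - 6 = (½ + t²) - 6 = -11/2 + t²)
I = -312 (I = (-11/2 + 5²)*(-16) = (-11/2 + 25)*(-16) = (39/2)*(-16) = -312)
-434*(-1901 + f)/(I - 738) = -434*(-1901 + 1/757)/(-312 - 738) = -434/((-1050/(-1439056/757))) = -434/((-1050*(-757/1439056))) = -434/397425/719528 = -434*719528/397425 = -44610736/56775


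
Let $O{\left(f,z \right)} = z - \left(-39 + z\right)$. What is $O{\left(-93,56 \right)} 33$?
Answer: $1287$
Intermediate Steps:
$O{\left(f,z \right)} = 39$
$O{\left(-93,56 \right)} 33 = 39 \cdot 33 = 1287$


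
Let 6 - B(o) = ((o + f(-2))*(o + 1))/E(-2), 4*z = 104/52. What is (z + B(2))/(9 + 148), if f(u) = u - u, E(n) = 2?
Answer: 7/314 ≈ 0.022293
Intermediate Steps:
f(u) = 0
z = ½ (z = (104/52)/4 = (104*(1/52))/4 = (¼)*2 = ½ ≈ 0.50000)
B(o) = 6 - o*(1 + o)/2 (B(o) = 6 - (o + 0)*(o + 1)/2 = 6 - o*(1 + o)/2)
(z + B(2))/(9 + 148) = (½ + (6 - ½*2 - ½*2²))/(9 + 148) = (½ + (6 - 1 - ½*4))/157 = (½ + (6 - 1 - 2))/157 = (½ + 3)/157 = (1/157)*(7/2) = 7/314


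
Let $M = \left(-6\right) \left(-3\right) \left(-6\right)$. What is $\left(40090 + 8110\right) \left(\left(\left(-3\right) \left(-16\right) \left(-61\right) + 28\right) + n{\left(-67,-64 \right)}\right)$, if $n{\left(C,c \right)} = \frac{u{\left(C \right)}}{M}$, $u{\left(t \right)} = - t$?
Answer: $- \frac{3774867350}{27} \approx -1.3981 \cdot 10^{8}$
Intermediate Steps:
$M = -108$ ($M = 18 \left(-6\right) = -108$)
$n{\left(C,c \right)} = \frac{C}{108}$ ($n{\left(C,c \right)} = \frac{\left(-1\right) C}{-108} = - C \left(- \frac{1}{108}\right) = \frac{C}{108}$)
$\left(40090 + 8110\right) \left(\left(\left(-3\right) \left(-16\right) \left(-61\right) + 28\right) + n{\left(-67,-64 \right)}\right) = \left(40090 + 8110\right) \left(\left(\left(-3\right) \left(-16\right) \left(-61\right) + 28\right) + \frac{1}{108} \left(-67\right)\right) = 48200 \left(\left(48 \left(-61\right) + 28\right) - \frac{67}{108}\right) = 48200 \left(\left(-2928 + 28\right) - \frac{67}{108}\right) = 48200 \left(-2900 - \frac{67}{108}\right) = 48200 \left(- \frac{313267}{108}\right) = - \frac{3774867350}{27}$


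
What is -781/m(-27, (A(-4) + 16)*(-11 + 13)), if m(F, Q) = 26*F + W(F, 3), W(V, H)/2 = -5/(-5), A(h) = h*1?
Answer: 781/700 ≈ 1.1157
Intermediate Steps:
A(h) = h
W(V, H) = 2 (W(V, H) = 2*(-5/(-5)) = 2*(-5*(-⅕)) = 2*1 = 2)
m(F, Q) = 2 + 26*F (m(F, Q) = 26*F + 2 = 2 + 26*F)
-781/m(-27, (A(-4) + 16)*(-11 + 13)) = -781/(2 + 26*(-27)) = -781/(2 - 702) = -781/(-700) = -781*(-1/700) = 781/700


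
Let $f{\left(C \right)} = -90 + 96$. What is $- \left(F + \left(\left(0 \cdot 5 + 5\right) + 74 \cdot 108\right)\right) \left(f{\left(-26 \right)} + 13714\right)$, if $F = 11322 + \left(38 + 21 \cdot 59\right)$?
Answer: $-282577120$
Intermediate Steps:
$F = 12599$ ($F = 11322 + \left(38 + 1239\right) = 11322 + 1277 = 12599$)
$f{\left(C \right)} = 6$
$- \left(F + \left(\left(0 \cdot 5 + 5\right) + 74 \cdot 108\right)\right) \left(f{\left(-26 \right)} + 13714\right) = - \left(12599 + \left(\left(0 \cdot 5 + 5\right) + 74 \cdot 108\right)\right) \left(6 + 13714\right) = - \left(12599 + \left(\left(0 + 5\right) + 7992\right)\right) 13720 = - \left(12599 + \left(5 + 7992\right)\right) 13720 = - \left(12599 + 7997\right) 13720 = - 20596 \cdot 13720 = \left(-1\right) 282577120 = -282577120$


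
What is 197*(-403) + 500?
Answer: -78891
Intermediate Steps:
197*(-403) + 500 = -79391 + 500 = -78891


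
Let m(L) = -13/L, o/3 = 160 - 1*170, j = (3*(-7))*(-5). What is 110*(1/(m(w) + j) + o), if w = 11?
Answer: -1883695/571 ≈ -3298.9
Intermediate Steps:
j = 105 (j = -21*(-5) = 105)
o = -30 (o = 3*(160 - 1*170) = 3*(160 - 170) = 3*(-10) = -30)
110*(1/(m(w) + j) + o) = 110*(1/(-13/11 + 105) - 30) = 110*(1/(1142/11) - 30) = 110*(11/1142 - 30) = 110*(-34249/1142) = -1883695/571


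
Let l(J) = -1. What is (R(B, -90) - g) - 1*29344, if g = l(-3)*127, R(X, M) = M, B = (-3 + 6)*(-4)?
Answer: -29307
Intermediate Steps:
B = -12 (B = 3*(-4) = -12)
g = -127 (g = -1*127 = -127)
(R(B, -90) - g) - 1*29344 = (-90 - 1*(-127)) - 1*29344 = (-90 + 127) - 29344 = 37 - 29344 = -29307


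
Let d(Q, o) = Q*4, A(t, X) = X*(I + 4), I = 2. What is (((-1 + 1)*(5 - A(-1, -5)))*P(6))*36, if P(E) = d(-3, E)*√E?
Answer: 0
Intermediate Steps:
A(t, X) = 6*X (A(t, X) = X*(2 + 4) = X*6 = 6*X)
d(Q, o) = 4*Q
P(E) = -12*√E (P(E) = (4*(-3))*√E = -12*√E)
(((-1 + 1)*(5 - A(-1, -5)))*P(6))*36 = (((-1 + 1)*(5 - 6*(-5)))*(-12*√6))*36 = ((0*(5 - 1*(-30)))*(-12*√6))*36 = ((0*(5 + 30))*(-12*√6))*36 = ((0*35)*(-12*√6))*36 = (0*(-12*√6))*36 = 0*36 = 0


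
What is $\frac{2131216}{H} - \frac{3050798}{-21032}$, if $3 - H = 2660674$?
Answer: $\frac{4036173015273}{27979616236} \approx 144.25$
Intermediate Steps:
$H = -2660671$ ($H = 3 - 2660674 = -2660671$)
$\frac{2131216}{H} - \frac{3050798}{-21032} = \frac{2131216}{-2660671} - \frac{3050798}{-21032} = 2131216 \left(- \frac{1}{2660671}\right) - - \frac{1525399}{10516} = - \frac{2131216}{2660671} + \frac{1525399}{10516} = \frac{4036173015273}{27979616236}$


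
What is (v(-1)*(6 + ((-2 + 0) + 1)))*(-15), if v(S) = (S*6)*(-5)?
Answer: -2250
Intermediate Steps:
v(S) = -30*S (v(S) = (6*S)*(-5) = -30*S)
(v(-1)*(6 + ((-2 + 0) + 1)))*(-15) = ((-30*(-1))*(6 + ((-2 + 0) + 1)))*(-15) = (30*(6 + (-2 + 1)))*(-15) = (30*(6 - 1))*(-15) = (30*5)*(-15) = 150*(-15) = -2250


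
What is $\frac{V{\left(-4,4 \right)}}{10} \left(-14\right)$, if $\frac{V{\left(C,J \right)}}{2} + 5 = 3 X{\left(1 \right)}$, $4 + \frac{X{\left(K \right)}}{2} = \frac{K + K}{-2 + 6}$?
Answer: $\frac{364}{5} \approx 72.8$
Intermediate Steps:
$X{\left(K \right)} = -8 + K$ ($X{\left(K \right)} = -8 + 2 \frac{K + K}{-2 + 6} = -8 + 2 \frac{2 K}{4} = -8 + 2 \cdot 2 K \frac{1}{4} = -8 + 2 \frac{K}{2} = -8 + K$)
$V{\left(C,J \right)} = -52$ ($V{\left(C,J \right)} = -10 + 2 \cdot 3 \left(-8 + 1\right) = -10 + 2 \cdot 3 \left(-7\right) = -10 + 2 \left(-21\right) = -10 - 42 = -52$)
$\frac{V{\left(-4,4 \right)}}{10} \left(-14\right) = - \frac{52}{10} \left(-14\right) = \left(-52\right) \frac{1}{10} \left(-14\right) = \left(- \frac{26}{5}\right) \left(-14\right) = \frac{364}{5}$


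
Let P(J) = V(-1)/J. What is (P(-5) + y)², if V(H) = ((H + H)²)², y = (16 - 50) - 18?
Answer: 76176/25 ≈ 3047.0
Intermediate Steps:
y = -52 (y = -34 - 18 = -52)
V(H) = 16*H⁴ (V(H) = ((2*H)²)² = (4*H²)² = 16*H⁴)
P(J) = 16/J (P(J) = (16*(-1)⁴)/J = (16*1)/J = 16/J)
(P(-5) + y)² = (16/(-5) - 52)² = (16*(-⅕) - 52)² = (-16/5 - 52)² = (-276/5)² = 76176/25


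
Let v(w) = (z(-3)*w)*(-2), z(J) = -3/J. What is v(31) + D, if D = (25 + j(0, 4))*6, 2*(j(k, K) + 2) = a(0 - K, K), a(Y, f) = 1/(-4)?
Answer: 301/4 ≈ 75.250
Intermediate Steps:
a(Y, f) = -¼
j(k, K) = -17/8 (j(k, K) = -2 + (½)*(-¼) = -2 - ⅛ = -17/8)
v(w) = -2*w (v(w) = ((-3/(-3))*w)*(-2) = ((-3*(-⅓))*w)*(-2) = (1*w)*(-2) = w*(-2) = -2*w)
D = 549/4 (D = (25 - 17/8)*6 = (183/8)*6 = 549/4 ≈ 137.25)
v(31) + D = -2*31 + 549/4 = -62 + 549/4 = 301/4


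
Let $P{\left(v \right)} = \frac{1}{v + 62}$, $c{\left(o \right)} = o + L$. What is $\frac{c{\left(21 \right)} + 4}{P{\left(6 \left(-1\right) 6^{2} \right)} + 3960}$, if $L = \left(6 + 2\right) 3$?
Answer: $\frac{7546}{609839} \approx 0.012374$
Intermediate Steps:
$L = 24$ ($L = 8 \cdot 3 = 24$)
$c{\left(o \right)} = 24 + o$ ($c{\left(o \right)} = o + 24 = 24 + o$)
$P{\left(v \right)} = \frac{1}{62 + v}$
$\frac{c{\left(21 \right)} + 4}{P{\left(6 \left(-1\right) 6^{2} \right)} + 3960} = \frac{\left(24 + 21\right) + 4}{\frac{1}{62 + 6 \left(-1\right) 6^{2}} + 3960} = \frac{45 + 4}{\frac{1}{62 - 216} + 3960} = \frac{49}{\frac{1}{62 - 216} + 3960} = \frac{49}{\frac{1}{-154} + 3960} = \frac{49}{- \frac{1}{154} + 3960} = \frac{49}{\frac{609839}{154}} = 49 \cdot \frac{154}{609839} = \frac{7546}{609839}$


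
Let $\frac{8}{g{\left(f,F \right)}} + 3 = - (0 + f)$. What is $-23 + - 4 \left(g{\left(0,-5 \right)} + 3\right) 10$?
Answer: $- \frac{109}{3} \approx -36.333$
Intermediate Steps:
$g{\left(f,F \right)} = \frac{8}{-3 - f}$ ($g{\left(f,F \right)} = \frac{8}{-3 - \left(0 + f\right)} = \frac{8}{-3 - f}$)
$-23 + - 4 \left(g{\left(0,-5 \right)} + 3\right) 10 = -23 + - 4 \left(- \frac{8}{3 + 0} + 3\right) 10 = -23 + - 4 \left(- \frac{8}{3} + 3\right) 10 = -23 + \left(-4\right) \frac{1}{3} \cdot 10 = -23 - \frac{40}{3} = - \frac{109}{3}$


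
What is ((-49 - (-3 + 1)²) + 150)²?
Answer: 9409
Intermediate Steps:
((-49 - (-3 + 1)²) + 150)² = ((-49 - 1*(-2)²) + 150)² = ((-49 - 1*4) + 150)² = ((-49 - 4) + 150)² = (-53 + 150)² = 97² = 9409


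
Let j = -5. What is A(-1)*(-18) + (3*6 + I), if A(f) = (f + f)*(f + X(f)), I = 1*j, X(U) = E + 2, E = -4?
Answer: -95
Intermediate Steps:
X(U) = -2 (X(U) = -4 + 2 = -2)
I = -5 (I = 1*(-5) = -5)
A(f) = 2*f*(-2 + f) (A(f) = (f + f)*(f - 2) = (2*f)*(-2 + f) = 2*f*(-2 + f))
A(-1)*(-18) + (3*6 + I) = (2*(-1)*(-2 - 1))*(-18) + (3*6 - 5) = (2*(-1)*(-3))*(-18) + (18 - 5) = 6*(-18) + 13 = -108 + 13 = -95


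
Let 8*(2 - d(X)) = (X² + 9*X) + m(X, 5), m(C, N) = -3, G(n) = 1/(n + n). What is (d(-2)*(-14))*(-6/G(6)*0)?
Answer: 0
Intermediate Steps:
G(n) = 1/(2*n)
d(X) = 19/8 - 9*X/8 - X²/8 (d(X) = 2 - ((X² + 9*X) - 3)/8 = 2 - (-3 + X² + 9*X)/8 = 2 + (3/8 - 9*X/8 - X²/8) = 19/8 - 9*X/8 - X²/8)
(d(-2)*(-14))*(-6/G(6)*0) = ((19/8 - 9/8*(-2) - ⅛*(-2)²)*(-14))*(-6/((½)/6)*0) = ((19/8 + 9/4 - ⅛*4)*(-14))*(-6/((½)*(⅙))*0) = ((19/8 + 9/4 - ½)*(-14))*(-6/1/12*0) = ((33/8)*(-14))*(-6*12*0) = -231*(-1*72)*0/4 = -(-4158)*0 = -231/4*0 = 0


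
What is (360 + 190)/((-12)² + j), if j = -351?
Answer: -550/207 ≈ -2.6570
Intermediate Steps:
(360 + 190)/((-12)² + j) = (360 + 190)/((-12)² - 351) = 550/(144 - 351) = 550/(-207) = 550*(-1/207) = -550/207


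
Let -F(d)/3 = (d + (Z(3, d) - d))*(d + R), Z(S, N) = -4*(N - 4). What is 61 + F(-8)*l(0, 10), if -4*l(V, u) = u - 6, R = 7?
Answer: -83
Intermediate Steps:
Z(S, N) = 16 - 4*N (Z(S, N) = -4*(-4 + N) = 16 - 4*N)
l(V, u) = 3/2 - u/4 (l(V, u) = -(u - 6)/4 = -(-6 + u)/4 = 3/2 - u/4)
F(d) = -3*(7 + d)*(16 - 4*d) (F(d) = -3*(d + ((16 - 4*d) - d))*(d + 7) = -3*(d + (16 - 5*d))*(7 + d) = -3*(16 - 4*d)*(7 + d) = -3*(7 + d)*(16 - 4*d))
61 + F(-8)*l(0, 10) = 61 + (12*(-4 - 8)*(7 - 8))*(3/2 - ¼*10) = 61 + (12*(-12)*(-1))*(3/2 - 5/2) = 61 + 144*(-1) = 61 - 144 = -83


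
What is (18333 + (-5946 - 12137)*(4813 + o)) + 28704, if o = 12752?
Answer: -317580858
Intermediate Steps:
(18333 + (-5946 - 12137)*(4813 + o)) + 28704 = (18333 + (-5946 - 12137)*(4813 + 12752)) + 28704 = (18333 - 18083*17565) + 28704 = (18333 - 317627895) + 28704 = -317609562 + 28704 = -317580858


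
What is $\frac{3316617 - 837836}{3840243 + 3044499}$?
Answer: $\frac{14843}{41226} \approx 0.36004$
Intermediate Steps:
$\frac{3316617 - 837836}{3840243 + 3044499} = \frac{2478781}{6884742} = 2478781 \cdot \frac{1}{6884742} = \frac{14843}{41226}$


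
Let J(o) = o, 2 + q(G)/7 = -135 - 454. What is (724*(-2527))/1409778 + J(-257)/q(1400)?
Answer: -1201087855/972041931 ≈ -1.2356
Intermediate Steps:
q(G) = -4137 (q(G) = -14 + 7*(-135 - 454) = -14 + 7*(-589) = -14 - 4123 = -4137)
(724*(-2527))/1409778 + J(-257)/q(1400) = (724*(-2527))/1409778 - 257/(-4137) = -1829548*1/1409778 - 257*(-1/4137) = -914774/704889 + 257/4137 = -1201087855/972041931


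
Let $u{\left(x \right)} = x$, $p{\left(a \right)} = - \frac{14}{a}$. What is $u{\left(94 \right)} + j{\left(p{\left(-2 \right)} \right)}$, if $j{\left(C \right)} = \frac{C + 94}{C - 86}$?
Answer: $\frac{7325}{79} \approx 92.722$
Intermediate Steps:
$j{\left(C \right)} = \frac{94 + C}{-86 + C}$
$u{\left(94 \right)} + j{\left(p{\left(-2 \right)} \right)} = 94 + \frac{94 - \frac{14}{-2}}{-86 - \frac{14}{-2}} = 94 + \frac{94 - -7}{-86 - -7} = 94 + \frac{94 + 7}{-86 + 7} = 94 + \frac{1}{-79} \cdot 101 = 94 - \frac{101}{79} = \frac{7325}{79}$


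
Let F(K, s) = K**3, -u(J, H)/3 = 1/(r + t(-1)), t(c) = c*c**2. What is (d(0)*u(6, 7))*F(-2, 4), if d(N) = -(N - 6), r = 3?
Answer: 72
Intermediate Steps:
t(c) = c**3
u(J, H) = -3/2 (u(J, H) = -3/(3 + (-1)**3) = -3/(3 - 1) = -3/2)
d(N) = 6 - N (d(N) = -(-6 + N) = 6 - N)
(d(0)*u(6, 7))*F(-2, 4) = ((6 - 1*0)*(-3/2))*(-2)**3 = ((6 + 0)*(-3/2))*(-8) = (6*(-3/2))*(-8) = -9*(-8) = 72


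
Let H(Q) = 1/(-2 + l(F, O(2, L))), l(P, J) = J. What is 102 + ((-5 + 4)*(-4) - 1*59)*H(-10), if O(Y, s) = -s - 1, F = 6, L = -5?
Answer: 149/2 ≈ 74.500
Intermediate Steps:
O(Y, s) = -1 - s
H(Q) = ½ (H(Q) = 1/(-2 + (-1 - 1*(-5))) = 1/(-2 + (-1 + 5)) = 1/(-2 + 4) = 1/2 = ½)
102 + ((-5 + 4)*(-4) - 1*59)*H(-10) = 102 + ((-5 + 4)*(-4) - 1*59)*(½) = 102 + (-1*(-4) - 59)*(½) = 102 + (4 - 59)*(½) = 102 - 55*½ = 102 - 55/2 = 149/2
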